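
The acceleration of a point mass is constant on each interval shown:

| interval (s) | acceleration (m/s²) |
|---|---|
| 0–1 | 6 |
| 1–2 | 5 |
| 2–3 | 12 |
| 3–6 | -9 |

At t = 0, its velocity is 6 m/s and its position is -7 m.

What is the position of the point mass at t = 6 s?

On each constant-a segment, Δv = aΔt and Δx = v₀Δt + ½aΔt²; chain segment to segment.
0–1 s: v starts 6 m/s; Δx = 6·1 + ½·6·1² = 9 m; v ends 12 m/s.
1–2 s: v starts 12 m/s; Δx = 12·1 + ½·5·1² = 14.5 m; v ends 17 m/s.
2–3 s: v starts 17 m/s; Δx = 17·1 + ½·12·1² = 23 m; v ends 29 m/s.
3–6 s: v starts 29 m/s; Δx = 29·3 + ½·-9·3² = 46.5 m; v ends 2 m/s.
x(6) = -7 + Σ Δx = 86 m.

86 m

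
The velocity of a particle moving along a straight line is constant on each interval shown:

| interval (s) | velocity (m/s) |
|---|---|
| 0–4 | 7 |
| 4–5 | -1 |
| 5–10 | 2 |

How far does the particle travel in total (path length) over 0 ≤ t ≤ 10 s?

39 m

Distance (not displacement) is the total path length: add the absolute areas under v-t.
0–4 s: |7| × 4 = 28 m
4–5 s: |-1| × 1 = 1 m
5–10 s: |2| × 5 = 10 m
Total distance = 39 m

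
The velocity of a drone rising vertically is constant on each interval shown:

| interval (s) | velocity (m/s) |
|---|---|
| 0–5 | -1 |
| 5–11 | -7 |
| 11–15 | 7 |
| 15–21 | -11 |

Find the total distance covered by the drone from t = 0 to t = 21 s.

141 m

Distance (not displacement) is the total path length: add the absolute areas under v-t.
0–5 s: |-1| × 5 = 5 m
5–11 s: |-7| × 6 = 42 m
11–15 s: |7| × 4 = 28 m
15–21 s: |-11| × 6 = 66 m
Total distance = 141 m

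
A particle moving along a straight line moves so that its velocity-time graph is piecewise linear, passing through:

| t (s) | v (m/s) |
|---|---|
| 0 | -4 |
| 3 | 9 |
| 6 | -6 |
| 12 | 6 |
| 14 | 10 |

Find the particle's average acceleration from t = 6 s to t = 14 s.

2 m/s²

Average acceleration = Δv/Δt = (10 − -6)/(14 − 6) = 2 m/s².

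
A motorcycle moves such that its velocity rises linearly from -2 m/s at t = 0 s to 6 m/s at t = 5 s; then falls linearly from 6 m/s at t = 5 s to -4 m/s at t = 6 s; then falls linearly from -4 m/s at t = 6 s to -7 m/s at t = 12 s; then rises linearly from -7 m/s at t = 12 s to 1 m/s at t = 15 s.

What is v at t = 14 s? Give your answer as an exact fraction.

-5/3 m/s

On 12–15 s the graph is linear from -7 to 1 m/s: v(14) = -7 + (1 − -7)·(14 − 12)/(15 − 12) = -5/3 m/s.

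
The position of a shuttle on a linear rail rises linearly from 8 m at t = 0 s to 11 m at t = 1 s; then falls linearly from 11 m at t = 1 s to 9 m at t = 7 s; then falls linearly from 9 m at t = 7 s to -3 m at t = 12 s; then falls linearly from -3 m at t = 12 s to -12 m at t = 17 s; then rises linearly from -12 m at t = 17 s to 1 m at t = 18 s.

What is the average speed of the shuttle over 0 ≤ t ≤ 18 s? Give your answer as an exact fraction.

13/6 m/s

Average speed = (total path length)/(elapsed time); on a piecewise-linear x-t graph the path length is Σ|Δx|.
0–1 s: |Δx| = |11 − 8| = 3 m
1–7 s: |Δx| = |9 − 11| = 2 m
7–12 s: |Δx| = |-3 − 9| = 12 m
12–17 s: |Δx| = |-12 − -3| = 9 m
17–18 s: |Δx| = |1 − -12| = 13 m
Total path = 39 m; average speed = 39/18 = 13/6 m/s.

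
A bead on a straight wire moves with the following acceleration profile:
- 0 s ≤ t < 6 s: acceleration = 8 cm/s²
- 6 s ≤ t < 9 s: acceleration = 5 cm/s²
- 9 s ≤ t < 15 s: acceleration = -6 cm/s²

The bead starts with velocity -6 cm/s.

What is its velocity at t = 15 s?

Δv equals the area under the a-t graph; then v = v₀ + Δv.
0–6 s: 8 × 6 = 48 cm/s
6–9 s: 5 × 3 = 15 cm/s
9–15 s: -6 × 6 = -36 cm/s
Δv = 27 cm/s, so v(15) = -6 + (27) = 21 cm/s.

21 cm/s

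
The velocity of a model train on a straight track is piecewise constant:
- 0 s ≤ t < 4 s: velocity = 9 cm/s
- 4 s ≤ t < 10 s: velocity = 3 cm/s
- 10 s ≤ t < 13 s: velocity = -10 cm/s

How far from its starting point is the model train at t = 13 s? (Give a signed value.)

24 cm

Net displacement equals the area under the velocity-time graph (areas below the axis count negative).
0–4 s: 9 × 4 = 36 cm
4–10 s: 3 × 6 = 18 cm
10–13 s: -10 × 3 = -30 cm
Net displacement = 24 cm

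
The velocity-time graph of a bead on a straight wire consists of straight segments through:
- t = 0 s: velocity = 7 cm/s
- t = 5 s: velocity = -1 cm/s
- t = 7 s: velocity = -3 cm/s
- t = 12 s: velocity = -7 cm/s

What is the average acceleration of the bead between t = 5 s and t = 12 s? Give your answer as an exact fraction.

-6/7 cm/s²

Average acceleration = Δv/Δt = (-7 − -1)/(12 − 5) = -6/7 cm/s².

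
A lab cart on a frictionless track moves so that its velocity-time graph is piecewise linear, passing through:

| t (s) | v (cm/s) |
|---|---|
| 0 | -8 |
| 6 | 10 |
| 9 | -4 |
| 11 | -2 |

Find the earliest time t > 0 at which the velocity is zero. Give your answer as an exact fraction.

v changes sign on 0–6 s (from -8 to 10); the graph is linear there, so v = 0 at t = 0 + (8)·(6 − 0)/(10 − -8) = 8/3 s.

t = 8/3 s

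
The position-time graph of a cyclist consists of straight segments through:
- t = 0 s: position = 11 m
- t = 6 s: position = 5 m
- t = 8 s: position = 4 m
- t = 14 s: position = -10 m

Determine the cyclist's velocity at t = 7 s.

-0.5 m/s

Velocity is the slope of the x-t graph on 6–8 s: (4 − 5)/(8 − 6) = -0.5 m/s.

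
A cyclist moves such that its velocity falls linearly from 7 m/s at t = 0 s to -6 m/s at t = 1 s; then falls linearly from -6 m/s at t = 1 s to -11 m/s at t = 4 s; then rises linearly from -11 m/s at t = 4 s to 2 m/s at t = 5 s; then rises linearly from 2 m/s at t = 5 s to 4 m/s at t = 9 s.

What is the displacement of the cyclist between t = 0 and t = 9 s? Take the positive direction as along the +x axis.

Displacement is the signed area under the v-t curve.
0–1 s: ½(7 + -6)(1) = 0.5 m
1–4 s: ½(-6 + -11)(3) = -25.5 m
4–5 s: ½(-11 + 2)(1) = -4.5 m
5–9 s: ½(2 + 4)(4) = 12 m
Net displacement = -17.5 m

-17.5 m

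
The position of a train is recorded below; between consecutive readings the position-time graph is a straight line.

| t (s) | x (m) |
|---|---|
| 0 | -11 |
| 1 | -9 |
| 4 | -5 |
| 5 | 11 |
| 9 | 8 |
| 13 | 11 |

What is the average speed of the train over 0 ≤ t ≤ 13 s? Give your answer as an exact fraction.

Average speed = (total path length)/(elapsed time); on a piecewise-linear x-t graph the path length is Σ|Δx|.
0–1 s: |Δx| = |-9 − -11| = 2 m
1–4 s: |Δx| = |-5 − -9| = 4 m
4–5 s: |Δx| = |11 − -5| = 16 m
5–9 s: |Δx| = |8 − 11| = 3 m
9–13 s: |Δx| = |11 − 8| = 3 m
Total path = 28 m; average speed = 28/13 = 28/13 m/s.

28/13 m/s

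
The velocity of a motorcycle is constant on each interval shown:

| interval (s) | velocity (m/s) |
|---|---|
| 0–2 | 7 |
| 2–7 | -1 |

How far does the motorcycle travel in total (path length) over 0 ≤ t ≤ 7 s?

19 m

Total distance travelled is ∫|v| dt — sum the magnitudes of each area piece.
0–2 s: |7| × 2 = 14 m
2–7 s: |-1| × 5 = 5 m
Total distance = 19 m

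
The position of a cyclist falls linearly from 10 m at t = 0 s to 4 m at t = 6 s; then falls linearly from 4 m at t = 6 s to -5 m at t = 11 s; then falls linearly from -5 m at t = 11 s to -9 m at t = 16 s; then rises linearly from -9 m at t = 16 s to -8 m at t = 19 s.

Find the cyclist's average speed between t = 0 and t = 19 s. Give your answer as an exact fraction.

20/19 m/s

Average speed = (total path length)/(elapsed time); on a piecewise-linear x-t graph the path length is Σ|Δx|.
0–6 s: |Δx| = |4 − 10| = 6 m
6–11 s: |Δx| = |-5 − 4| = 9 m
11–16 s: |Δx| = |-9 − -5| = 4 m
16–19 s: |Δx| = |-8 − -9| = 1 m
Total path = 20 m; average speed = 20/19 = 20/19 m/s.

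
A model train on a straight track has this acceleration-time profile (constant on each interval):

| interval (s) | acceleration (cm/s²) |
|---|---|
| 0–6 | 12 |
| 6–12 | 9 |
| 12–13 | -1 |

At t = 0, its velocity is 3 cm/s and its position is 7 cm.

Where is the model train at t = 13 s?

On each constant-a segment, Δv = aΔt and Δx = v₀Δt + ½aΔt²; chain segment to segment.
0–6 s: v starts 3 cm/s; Δx = 3·6 + ½·12·6² = 234 cm; v ends 75 cm/s.
6–12 s: v starts 75 cm/s; Δx = 75·6 + ½·9·6² = 612 cm; v ends 129 cm/s.
12–13 s: v starts 129 cm/s; Δx = 129·1 + ½·-1·1² = 128.5 cm; v ends 128 cm/s.
x(13) = 7 + Σ Δx = 981.5 cm.

981.5 cm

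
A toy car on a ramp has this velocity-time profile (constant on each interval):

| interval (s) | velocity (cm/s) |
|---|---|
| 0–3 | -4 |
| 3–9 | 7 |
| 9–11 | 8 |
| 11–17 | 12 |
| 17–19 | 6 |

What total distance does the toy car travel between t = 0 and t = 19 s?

Total distance travelled is ∫|v| dt — sum the magnitudes of each area piece.
0–3 s: |-4| × 3 = 12 cm
3–9 s: |7| × 6 = 42 cm
9–11 s: |8| × 2 = 16 cm
11–17 s: |12| × 6 = 72 cm
17–19 s: |6| × 2 = 12 cm
Total distance = 154 cm

154 cm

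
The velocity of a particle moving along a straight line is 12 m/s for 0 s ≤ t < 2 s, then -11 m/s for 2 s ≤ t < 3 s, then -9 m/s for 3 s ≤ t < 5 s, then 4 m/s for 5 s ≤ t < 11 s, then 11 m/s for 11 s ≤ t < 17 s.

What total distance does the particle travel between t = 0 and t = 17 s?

Distance (not displacement) is the total path length: add the absolute areas under v-t.
0–2 s: |12| × 2 = 24 m
2–3 s: |-11| × 1 = 11 m
3–5 s: |-9| × 2 = 18 m
5–11 s: |4| × 6 = 24 m
11–17 s: |11| × 6 = 66 m
Total distance = 143 m

143 m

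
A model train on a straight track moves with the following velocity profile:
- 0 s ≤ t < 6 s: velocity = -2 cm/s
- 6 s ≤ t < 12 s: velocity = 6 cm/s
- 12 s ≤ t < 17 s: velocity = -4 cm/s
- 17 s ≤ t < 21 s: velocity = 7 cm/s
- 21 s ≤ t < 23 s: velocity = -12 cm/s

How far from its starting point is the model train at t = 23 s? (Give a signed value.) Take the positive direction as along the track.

8 cm

Displacement is the signed area under the v-t curve.
0–6 s: -2 × 6 = -12 cm
6–12 s: 6 × 6 = 36 cm
12–17 s: -4 × 5 = -20 cm
17–21 s: 7 × 4 = 28 cm
21–23 s: -12 × 2 = -24 cm
Net displacement = 8 cm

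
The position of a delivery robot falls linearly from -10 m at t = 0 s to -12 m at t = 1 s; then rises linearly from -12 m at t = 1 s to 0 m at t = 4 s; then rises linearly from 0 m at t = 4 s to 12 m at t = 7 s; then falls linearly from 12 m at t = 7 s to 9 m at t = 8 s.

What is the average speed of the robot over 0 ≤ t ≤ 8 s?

Average speed = (total path length)/(elapsed time); on a piecewise-linear x-t graph the path length is Σ|Δx|.
0–1 s: |Δx| = |-12 − -10| = 2 m
1–4 s: |Δx| = |0 − -12| = 12 m
4–7 s: |Δx| = |12 − 0| = 12 m
7–8 s: |Δx| = |9 − 12| = 3 m
Total path = 29 m; average speed = 29/8 = 3.625 m/s.

3.625 m/s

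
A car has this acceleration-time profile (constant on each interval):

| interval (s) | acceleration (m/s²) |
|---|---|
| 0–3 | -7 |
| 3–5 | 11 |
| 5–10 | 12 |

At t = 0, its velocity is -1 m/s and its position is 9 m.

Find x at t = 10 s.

102.5 m

On each constant-a segment, Δv = aΔt and Δx = v₀Δt + ½aΔt²; chain segment to segment.
0–3 s: v starts -1 m/s; Δx = -1·3 + ½·-7·3² = -34.5 m; v ends -22 m/s.
3–5 s: v starts -22 m/s; Δx = -22·2 + ½·11·2² = -22 m; v ends 0 m/s.
5–10 s: v starts 0 m/s; Δx = 0·5 + ½·12·5² = 150 m; v ends 60 m/s.
x(10) = 9 + Σ Δx = 102.5 m.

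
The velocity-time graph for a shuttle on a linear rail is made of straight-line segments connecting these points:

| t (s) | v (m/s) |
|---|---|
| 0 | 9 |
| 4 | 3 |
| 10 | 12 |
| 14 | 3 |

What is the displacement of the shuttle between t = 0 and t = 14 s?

99 m

Displacement is the signed area under the v-t curve.
0–4 s: ½(9 + 3)(4) = 24 m
4–10 s: ½(3 + 12)(6) = 45 m
10–14 s: ½(12 + 3)(4) = 30 m
Net displacement = 99 m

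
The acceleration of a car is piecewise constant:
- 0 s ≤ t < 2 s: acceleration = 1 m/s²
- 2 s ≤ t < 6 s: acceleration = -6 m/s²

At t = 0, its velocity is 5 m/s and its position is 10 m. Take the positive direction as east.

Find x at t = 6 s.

2 m

On each constant-a segment, Δv = aΔt and Δx = v₀Δt + ½aΔt²; chain segment to segment.
0–2 s: v starts 5 m/s; Δx = 5·2 + ½·1·2² = 12 m; v ends 7 m/s.
2–6 s: v starts 7 m/s; Δx = 7·4 + ½·-6·4² = -20 m; v ends -17 m/s.
x(6) = 10 + Σ Δx = 2 m.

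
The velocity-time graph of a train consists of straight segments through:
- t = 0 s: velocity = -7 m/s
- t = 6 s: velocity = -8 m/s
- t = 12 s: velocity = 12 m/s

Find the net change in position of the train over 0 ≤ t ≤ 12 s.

Net displacement equals the area under the velocity-time graph (areas below the axis count negative).
0–6 s: ½(-7 + -8)(6) = -45 m
6–12 s: ½(-8 + 12)(6) = 12 m
Net displacement = -33 m

-33 m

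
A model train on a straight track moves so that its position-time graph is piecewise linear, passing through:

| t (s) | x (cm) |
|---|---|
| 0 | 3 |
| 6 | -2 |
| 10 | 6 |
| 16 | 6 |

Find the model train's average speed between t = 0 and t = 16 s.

0.8125 cm/s

Average speed = (total path length)/(elapsed time); on a piecewise-linear x-t graph the path length is Σ|Δx|.
0–6 s: |Δx| = |-2 − 3| = 5 cm
6–10 s: |Δx| = |6 − -2| = 8 cm
10–16 s: |Δx| = |6 − 6| = 0 cm
Total path = 13 cm; average speed = 13/16 = 0.8125 cm/s.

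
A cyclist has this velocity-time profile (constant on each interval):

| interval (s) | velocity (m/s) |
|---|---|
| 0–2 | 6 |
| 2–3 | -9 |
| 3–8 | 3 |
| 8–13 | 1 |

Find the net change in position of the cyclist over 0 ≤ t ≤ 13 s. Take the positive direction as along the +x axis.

23 m

Net displacement equals the area under the velocity-time graph (areas below the axis count negative).
0–2 s: 6 × 2 = 12 m
2–3 s: -9 × 1 = -9 m
3–8 s: 3 × 5 = 15 m
8–13 s: 1 × 5 = 5 m
Net displacement = 23 m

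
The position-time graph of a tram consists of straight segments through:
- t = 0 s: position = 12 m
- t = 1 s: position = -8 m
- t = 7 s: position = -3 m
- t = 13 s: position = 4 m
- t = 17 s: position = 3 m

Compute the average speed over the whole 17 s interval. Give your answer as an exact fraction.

33/17 m/s

Average speed = (total path length)/(elapsed time); on a piecewise-linear x-t graph the path length is Σ|Δx|.
0–1 s: |Δx| = |-8 − 12| = 20 m
1–7 s: |Δx| = |-3 − -8| = 5 m
7–13 s: |Δx| = |4 − -3| = 7 m
13–17 s: |Δx| = |3 − 4| = 1 m
Total path = 33 m; average speed = 33/17 = 33/17 m/s.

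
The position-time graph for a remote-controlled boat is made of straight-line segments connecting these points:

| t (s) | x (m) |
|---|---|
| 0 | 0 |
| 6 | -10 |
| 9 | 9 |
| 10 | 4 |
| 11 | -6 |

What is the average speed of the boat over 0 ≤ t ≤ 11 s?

Average speed = (total path length)/(elapsed time); on a piecewise-linear x-t graph the path length is Σ|Δx|.
0–6 s: |Δx| = |-10 − 0| = 10 m
6–9 s: |Δx| = |9 − -10| = 19 m
9–10 s: |Δx| = |4 − 9| = 5 m
10–11 s: |Δx| = |-6 − 4| = 10 m
Total path = 44 m; average speed = 44/11 = 4 m/s.

4 m/s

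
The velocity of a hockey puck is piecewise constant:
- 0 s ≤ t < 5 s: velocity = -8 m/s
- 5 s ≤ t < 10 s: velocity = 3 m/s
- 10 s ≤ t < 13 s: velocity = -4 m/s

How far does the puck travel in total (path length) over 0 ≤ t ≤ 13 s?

Total distance travelled is ∫|v| dt — sum the magnitudes of each area piece.
0–5 s: |-8| × 5 = 40 m
5–10 s: |3| × 5 = 15 m
10–13 s: |-4| × 3 = 12 m
Total distance = 67 m

67 m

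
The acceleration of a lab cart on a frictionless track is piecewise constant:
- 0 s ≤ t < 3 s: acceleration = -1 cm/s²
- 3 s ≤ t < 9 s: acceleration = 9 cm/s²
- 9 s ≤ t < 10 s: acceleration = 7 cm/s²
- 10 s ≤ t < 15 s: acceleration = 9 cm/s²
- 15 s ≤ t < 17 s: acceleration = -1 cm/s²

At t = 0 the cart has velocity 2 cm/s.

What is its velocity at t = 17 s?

103 cm/s

Δv equals the area under the a-t graph; then v = v₀ + Δv.
0–3 s: -1 × 3 = -3 cm/s
3–9 s: 9 × 6 = 54 cm/s
9–10 s: 7 × 1 = 7 cm/s
10–15 s: 9 × 5 = 45 cm/s
15–17 s: -1 × 2 = -2 cm/s
Δv = 101 cm/s, so v(17) = 2 + (101) = 103 cm/s.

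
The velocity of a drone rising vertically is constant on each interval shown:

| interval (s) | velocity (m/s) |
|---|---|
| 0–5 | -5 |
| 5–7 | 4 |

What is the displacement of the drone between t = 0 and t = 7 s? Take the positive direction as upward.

-17 m

Displacement is the signed area under the v-t curve.
0–5 s: -5 × 5 = -25 m
5–7 s: 4 × 2 = 8 m
Net displacement = -17 m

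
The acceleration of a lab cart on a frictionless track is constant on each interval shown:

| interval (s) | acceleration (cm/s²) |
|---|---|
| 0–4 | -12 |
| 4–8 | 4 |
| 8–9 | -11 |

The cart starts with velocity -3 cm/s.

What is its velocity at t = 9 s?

-46 cm/s

Δv equals the area under the a-t graph; then v = v₀ + Δv.
0–4 s: -12 × 4 = -48 cm/s
4–8 s: 4 × 4 = 16 cm/s
8–9 s: -11 × 1 = -11 cm/s
Δv = -43 cm/s, so v(9) = -3 + (-43) = -46 cm/s.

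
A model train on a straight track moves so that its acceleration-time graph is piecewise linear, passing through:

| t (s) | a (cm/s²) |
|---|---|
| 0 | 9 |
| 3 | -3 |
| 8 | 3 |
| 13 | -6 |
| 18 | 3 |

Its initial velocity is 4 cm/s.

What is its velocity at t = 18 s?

-2 cm/s

Δv equals the area under the a-t graph; then v = v₀ + Δv.
0–3 s: ½(9 + -3)(3) = 9 cm/s
3–8 s: ½(-3 + 3)(5) = 0 cm/s
8–13 s: ½(3 + -6)(5) = -7.5 cm/s
13–18 s: ½(-6 + 3)(5) = -7.5 cm/s
Δv = -6 cm/s, so v(18) = 4 + (-6) = -2 cm/s.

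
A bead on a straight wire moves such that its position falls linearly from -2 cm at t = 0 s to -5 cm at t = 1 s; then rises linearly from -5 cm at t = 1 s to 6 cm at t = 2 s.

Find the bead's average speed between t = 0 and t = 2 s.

7 cm/s

Average speed = (total path length)/(elapsed time); on a piecewise-linear x-t graph the path length is Σ|Δx|.
0–1 s: |Δx| = |-5 − -2| = 3 cm
1–2 s: |Δx| = |6 − -5| = 11 cm
Total path = 14 cm; average speed = 14/2 = 7 cm/s.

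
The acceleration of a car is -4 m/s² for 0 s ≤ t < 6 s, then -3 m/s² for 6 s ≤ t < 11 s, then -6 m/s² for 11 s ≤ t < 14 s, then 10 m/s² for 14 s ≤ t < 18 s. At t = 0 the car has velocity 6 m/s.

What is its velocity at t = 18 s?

-11 m/s

Δv equals the area under the a-t graph; then v = v₀ + Δv.
0–6 s: -4 × 6 = -24 m/s
6–11 s: -3 × 5 = -15 m/s
11–14 s: -6 × 3 = -18 m/s
14–18 s: 10 × 4 = 40 m/s
Δv = -17 m/s, so v(18) = 6 + (-17) = -11 m/s.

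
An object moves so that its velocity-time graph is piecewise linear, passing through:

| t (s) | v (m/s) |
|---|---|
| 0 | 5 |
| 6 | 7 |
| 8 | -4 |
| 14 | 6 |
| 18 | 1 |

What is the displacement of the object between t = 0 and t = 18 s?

59 m

Displacement is the signed area under the v-t curve.
0–6 s: ½(5 + 7)(6) = 36 m
6–8 s: ½(7 + -4)(2) = 3 m
8–14 s: ½(-4 + 6)(6) = 6 m
14–18 s: ½(6 + 1)(4) = 14 m
Net displacement = 59 m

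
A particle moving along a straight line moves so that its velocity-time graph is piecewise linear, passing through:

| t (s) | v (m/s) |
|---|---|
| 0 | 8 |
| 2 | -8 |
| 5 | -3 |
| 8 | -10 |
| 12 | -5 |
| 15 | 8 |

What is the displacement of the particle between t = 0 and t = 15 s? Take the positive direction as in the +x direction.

Displacement is the signed area under the v-t curve.
0–2 s: ½(8 + -8)(2) = 0 m
2–5 s: ½(-8 + -3)(3) = -16.5 m
5–8 s: ½(-3 + -10)(3) = -19.5 m
8–12 s: ½(-10 + -5)(4) = -30 m
12–15 s: ½(-5 + 8)(3) = 4.5 m
Net displacement = -61.5 m

-61.5 m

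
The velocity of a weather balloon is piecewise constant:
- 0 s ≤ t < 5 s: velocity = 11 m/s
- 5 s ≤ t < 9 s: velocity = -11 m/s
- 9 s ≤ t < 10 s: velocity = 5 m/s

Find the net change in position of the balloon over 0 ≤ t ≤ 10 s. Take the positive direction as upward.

Displacement is the signed area under the v-t curve.
0–5 s: 11 × 5 = 55 m
5–9 s: -11 × 4 = -44 m
9–10 s: 5 × 1 = 5 m
Net displacement = 16 m

16 m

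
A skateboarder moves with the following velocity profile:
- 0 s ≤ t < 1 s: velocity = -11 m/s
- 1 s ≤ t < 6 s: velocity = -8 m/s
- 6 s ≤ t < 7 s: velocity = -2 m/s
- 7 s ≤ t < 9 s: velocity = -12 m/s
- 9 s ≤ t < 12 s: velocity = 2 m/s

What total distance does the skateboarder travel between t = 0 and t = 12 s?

83 m

Distance (not displacement) is the total path length: add the absolute areas under v-t.
0–1 s: |-11| × 1 = 11 m
1–6 s: |-8| × 5 = 40 m
6–7 s: |-2| × 1 = 2 m
7–9 s: |-12| × 2 = 24 m
9–12 s: |2| × 3 = 6 m
Total distance = 83 m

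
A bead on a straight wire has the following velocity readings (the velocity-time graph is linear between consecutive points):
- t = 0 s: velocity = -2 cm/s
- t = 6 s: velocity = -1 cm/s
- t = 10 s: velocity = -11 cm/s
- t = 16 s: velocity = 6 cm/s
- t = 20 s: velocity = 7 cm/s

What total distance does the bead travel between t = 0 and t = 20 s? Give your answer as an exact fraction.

Distance (not displacement) is the total path length: add the absolute areas under v-t.
0–6 s: |½(-2 + -1)(6)| = 9 cm
6–10 s: |½(-1 + -11)(4)| = 24 cm
10–16 s: v = 0 at t = 236/17 s; triangle areas 363/17 + 108/17 = 471/17 cm
16–20 s: |½(6 + 7)(4)| = 26 cm
Total distance = 1474/17 cm

1474/17 cm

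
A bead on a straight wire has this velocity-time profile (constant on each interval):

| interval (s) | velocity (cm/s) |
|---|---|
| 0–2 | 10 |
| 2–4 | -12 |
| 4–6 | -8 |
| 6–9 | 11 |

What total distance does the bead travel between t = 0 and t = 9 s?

Total distance travelled is ∫|v| dt — sum the magnitudes of each area piece.
0–2 s: |10| × 2 = 20 cm
2–4 s: |-12| × 2 = 24 cm
4–6 s: |-8| × 2 = 16 cm
6–9 s: |11| × 3 = 33 cm
Total distance = 93 cm

93 cm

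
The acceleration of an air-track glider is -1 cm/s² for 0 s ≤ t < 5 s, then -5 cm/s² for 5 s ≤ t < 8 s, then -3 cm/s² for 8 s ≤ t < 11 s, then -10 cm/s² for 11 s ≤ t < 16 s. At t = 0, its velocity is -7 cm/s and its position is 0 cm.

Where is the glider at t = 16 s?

-505.5 cm

On each constant-a segment, Δv = aΔt and Δx = v₀Δt + ½aΔt²; chain segment to segment.
0–5 s: v starts -7 cm/s; Δx = -7·5 + ½·-1·5² = -47.5 cm; v ends -12 cm/s.
5–8 s: v starts -12 cm/s; Δx = -12·3 + ½·-5·3² = -58.5 cm; v ends -27 cm/s.
8–11 s: v starts -27 cm/s; Δx = -27·3 + ½·-3·3² = -94.5 cm; v ends -36 cm/s.
11–16 s: v starts -36 cm/s; Δx = -36·5 + ½·-10·5² = -305 cm; v ends -86 cm/s.
x(16) = 0 + Σ Δx = -505.5 cm.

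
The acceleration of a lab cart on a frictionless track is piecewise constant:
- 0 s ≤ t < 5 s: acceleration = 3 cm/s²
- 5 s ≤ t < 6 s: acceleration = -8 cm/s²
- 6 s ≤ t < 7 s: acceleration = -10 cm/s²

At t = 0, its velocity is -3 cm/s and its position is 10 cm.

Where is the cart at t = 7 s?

On each constant-a segment, Δv = aΔt and Δx = v₀Δt + ½aΔt²; chain segment to segment.
0–5 s: v starts -3 cm/s; Δx = -3·5 + ½·3·5² = 22.5 cm; v ends 12 cm/s.
5–6 s: v starts 12 cm/s; Δx = 12·1 + ½·-8·1² = 8 cm; v ends 4 cm/s.
6–7 s: v starts 4 cm/s; Δx = 4·1 + ½·-10·1² = -1 cm; v ends -6 cm/s.
x(7) = 10 + Σ Δx = 39.5 cm.

39.5 cm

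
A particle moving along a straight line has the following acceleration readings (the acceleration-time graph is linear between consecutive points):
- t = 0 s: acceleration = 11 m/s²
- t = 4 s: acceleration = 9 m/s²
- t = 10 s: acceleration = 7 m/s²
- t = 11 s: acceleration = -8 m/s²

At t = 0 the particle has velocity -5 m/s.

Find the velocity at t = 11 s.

Δv equals the area under the a-t graph; then v = v₀ + Δv.
0–4 s: ½(11 + 9)(4) = 40 m/s
4–10 s: ½(9 + 7)(6) = 48 m/s
10–11 s: ½(7 + -8)(1) = -0.5 m/s
Δv = 87.5 m/s, so v(11) = -5 + (87.5) = 82.5 m/s.

82.5 m/s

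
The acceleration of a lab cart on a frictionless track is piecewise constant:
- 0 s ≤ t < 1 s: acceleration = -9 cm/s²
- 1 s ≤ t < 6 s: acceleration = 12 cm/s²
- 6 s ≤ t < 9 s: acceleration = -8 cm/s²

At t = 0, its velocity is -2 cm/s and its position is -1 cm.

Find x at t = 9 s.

198.5 cm

On each constant-a segment, Δv = aΔt and Δx = v₀Δt + ½aΔt²; chain segment to segment.
0–1 s: v starts -2 cm/s; Δx = -2·1 + ½·-9·1² = -6.5 cm; v ends -11 cm/s.
1–6 s: v starts -11 cm/s; Δx = -11·5 + ½·12·5² = 95 cm; v ends 49 cm/s.
6–9 s: v starts 49 cm/s; Δx = 49·3 + ½·-8·3² = 111 cm; v ends 25 cm/s.
x(9) = -1 + Σ Δx = 198.5 cm.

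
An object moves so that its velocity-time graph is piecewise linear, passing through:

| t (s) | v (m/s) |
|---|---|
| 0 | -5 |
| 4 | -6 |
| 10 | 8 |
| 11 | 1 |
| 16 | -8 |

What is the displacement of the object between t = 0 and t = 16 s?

Displacement is the signed area under the v-t curve.
0–4 s: ½(-5 + -6)(4) = -22 m
4–10 s: ½(-6 + 8)(6) = 6 m
10–11 s: ½(8 + 1)(1) = 4.5 m
11–16 s: ½(1 + -8)(5) = -17.5 m
Net displacement = -29 m

-29 m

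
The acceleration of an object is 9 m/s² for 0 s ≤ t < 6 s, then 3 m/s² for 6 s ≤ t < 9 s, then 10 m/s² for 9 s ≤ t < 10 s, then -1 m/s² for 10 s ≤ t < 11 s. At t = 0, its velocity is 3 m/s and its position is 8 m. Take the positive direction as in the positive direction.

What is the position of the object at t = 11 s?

519 m

On each constant-a segment, Δv = aΔt and Δx = v₀Δt + ½aΔt²; chain segment to segment.
0–6 s: v starts 3 m/s; Δx = 3·6 + ½·9·6² = 180 m; v ends 57 m/s.
6–9 s: v starts 57 m/s; Δx = 57·3 + ½·3·3² = 184.5 m; v ends 66 m/s.
9–10 s: v starts 66 m/s; Δx = 66·1 + ½·10·1² = 71 m; v ends 76 m/s.
10–11 s: v starts 76 m/s; Δx = 76·1 + ½·-1·1² = 75.5 m; v ends 75 m/s.
x(11) = 8 + Σ Δx = 519 m.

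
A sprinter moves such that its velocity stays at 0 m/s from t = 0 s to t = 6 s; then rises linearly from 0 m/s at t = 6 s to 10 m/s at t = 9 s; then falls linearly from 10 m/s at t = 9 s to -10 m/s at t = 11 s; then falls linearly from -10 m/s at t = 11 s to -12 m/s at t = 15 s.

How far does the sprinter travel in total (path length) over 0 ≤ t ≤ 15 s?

69 m

Distance (not displacement) is the total path length: add the absolute areas under v-t.
0–6 s: |0| × 6 = 0 m
6–9 s: |½(0 + 10)(3)| = 15 m
9–11 s: v = 0 at t = 10 s; triangle areas 5 + 5 = 10 m
11–15 s: |½(-10 + -12)(4)| = 44 m
Total distance = 69 m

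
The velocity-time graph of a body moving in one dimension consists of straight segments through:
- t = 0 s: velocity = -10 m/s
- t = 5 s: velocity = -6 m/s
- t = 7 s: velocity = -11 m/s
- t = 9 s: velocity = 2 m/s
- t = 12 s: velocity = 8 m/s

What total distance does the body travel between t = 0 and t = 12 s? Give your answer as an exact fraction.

Distance (not displacement) is the total path length: add the absolute areas under v-t.
0–5 s: |½(-10 + -6)(5)| = 40 m
5–7 s: |½(-6 + -11)(2)| = 17 m
7–9 s: v = 0 at t = 113/13 s; triangle areas 121/13 + 4/13 = 125/13 m
9–12 s: |½(2 + 8)(3)| = 15 m
Total distance = 1061/13 m

1061/13 m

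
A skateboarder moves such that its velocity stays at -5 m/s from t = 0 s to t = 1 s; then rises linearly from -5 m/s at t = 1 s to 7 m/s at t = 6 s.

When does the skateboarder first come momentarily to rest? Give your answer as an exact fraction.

v changes sign on 1–6 s (from -5 to 7); the graph is linear there, so v = 0 at t = 1 + (5)·(6 − 1)/(7 − -5) = 37/12 s.

t = 37/12 s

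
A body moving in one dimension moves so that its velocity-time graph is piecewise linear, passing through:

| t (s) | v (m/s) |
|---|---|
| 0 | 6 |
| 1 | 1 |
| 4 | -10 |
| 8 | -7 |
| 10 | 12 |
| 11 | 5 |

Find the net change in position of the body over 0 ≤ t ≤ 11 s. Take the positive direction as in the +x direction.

Displacement is the signed area under the v-t curve.
0–1 s: ½(6 + 1)(1) = 3.5 m
1–4 s: ½(1 + -10)(3) = -13.5 m
4–8 s: ½(-10 + -7)(4) = -34 m
8–10 s: ½(-7 + 12)(2) = 5 m
10–11 s: ½(12 + 5)(1) = 8.5 m
Net displacement = -30.5 m

-30.5 m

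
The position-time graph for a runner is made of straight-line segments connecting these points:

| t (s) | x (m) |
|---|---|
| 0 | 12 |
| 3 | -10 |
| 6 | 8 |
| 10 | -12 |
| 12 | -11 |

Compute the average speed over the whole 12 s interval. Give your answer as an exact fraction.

61/12 m/s

Average speed = (total path length)/(elapsed time); on a piecewise-linear x-t graph the path length is Σ|Δx|.
0–3 s: |Δx| = |-10 − 12| = 22 m
3–6 s: |Δx| = |8 − -10| = 18 m
6–10 s: |Δx| = |-12 − 8| = 20 m
10–12 s: |Δx| = |-11 − -12| = 1 m
Total path = 61 m; average speed = 61/12 = 61/12 m/s.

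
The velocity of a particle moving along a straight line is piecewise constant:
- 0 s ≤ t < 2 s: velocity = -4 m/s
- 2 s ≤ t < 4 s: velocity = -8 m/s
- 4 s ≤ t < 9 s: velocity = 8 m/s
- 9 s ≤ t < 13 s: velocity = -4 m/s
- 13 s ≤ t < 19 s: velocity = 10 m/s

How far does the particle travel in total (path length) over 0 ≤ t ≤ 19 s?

Total distance travelled is ∫|v| dt — sum the magnitudes of each area piece.
0–2 s: |-4| × 2 = 8 m
2–4 s: |-8| × 2 = 16 m
4–9 s: |8| × 5 = 40 m
9–13 s: |-4| × 4 = 16 m
13–19 s: |10| × 6 = 60 m
Total distance = 140 m

140 m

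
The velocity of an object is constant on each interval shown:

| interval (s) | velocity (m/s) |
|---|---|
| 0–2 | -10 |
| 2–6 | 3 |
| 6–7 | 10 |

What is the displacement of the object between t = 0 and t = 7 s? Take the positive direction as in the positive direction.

Displacement is the signed area under the v-t curve.
0–2 s: -10 × 2 = -20 m
2–6 s: 3 × 4 = 12 m
6–7 s: 10 × 1 = 10 m
Net displacement = 2 m

2 m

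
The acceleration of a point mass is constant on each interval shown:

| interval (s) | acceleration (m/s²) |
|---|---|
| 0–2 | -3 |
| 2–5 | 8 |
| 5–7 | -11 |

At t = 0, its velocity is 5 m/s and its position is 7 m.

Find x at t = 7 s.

68 m

On each constant-a segment, Δv = aΔt and Δx = v₀Δt + ½aΔt²; chain segment to segment.
0–2 s: v starts 5 m/s; Δx = 5·2 + ½·-3·2² = 4 m; v ends -1 m/s.
2–5 s: v starts -1 m/s; Δx = -1·3 + ½·8·3² = 33 m; v ends 23 m/s.
5–7 s: v starts 23 m/s; Δx = 23·2 + ½·-11·2² = 24 m; v ends 1 m/s.
x(7) = 7 + Σ Δx = 68 m.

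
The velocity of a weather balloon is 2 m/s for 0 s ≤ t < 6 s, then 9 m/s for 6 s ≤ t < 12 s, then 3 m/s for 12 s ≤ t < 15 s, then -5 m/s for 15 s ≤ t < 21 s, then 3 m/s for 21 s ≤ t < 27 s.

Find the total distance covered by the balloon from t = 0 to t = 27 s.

123 m

Total distance travelled is ∫|v| dt — sum the magnitudes of each area piece.
0–6 s: |2| × 6 = 12 m
6–12 s: |9| × 6 = 54 m
12–15 s: |3| × 3 = 9 m
15–21 s: |-5| × 6 = 30 m
21–27 s: |3| × 6 = 18 m
Total distance = 123 m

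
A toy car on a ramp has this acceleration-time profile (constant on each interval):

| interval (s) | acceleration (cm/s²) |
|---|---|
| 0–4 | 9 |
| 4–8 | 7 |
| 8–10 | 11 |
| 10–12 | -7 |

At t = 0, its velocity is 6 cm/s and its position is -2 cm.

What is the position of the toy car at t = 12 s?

On each constant-a segment, Δv = aΔt and Δx = v₀Δt + ½aΔt²; chain segment to segment.
0–4 s: v starts 6 cm/s; Δx = 6·4 + ½·9·4² = 96 cm; v ends 42 cm/s.
4–8 s: v starts 42 cm/s; Δx = 42·4 + ½·7·4² = 224 cm; v ends 70 cm/s.
8–10 s: v starts 70 cm/s; Δx = 70·2 + ½·11·2² = 162 cm; v ends 92 cm/s.
10–12 s: v starts 92 cm/s; Δx = 92·2 + ½·-7·2² = 170 cm; v ends 78 cm/s.
x(12) = -2 + Σ Δx = 650 cm.

650 cm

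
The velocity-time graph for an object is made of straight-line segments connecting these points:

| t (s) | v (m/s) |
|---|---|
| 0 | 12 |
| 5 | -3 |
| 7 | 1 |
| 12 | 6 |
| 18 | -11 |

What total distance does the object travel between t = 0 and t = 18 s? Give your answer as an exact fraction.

Total distance travelled is ∫|v| dt — sum the magnitudes of each area piece.
0–5 s: v = 0 at t = 4 s; triangle areas 24 + 1.5 = 25.5 m
5–7 s: v = 0 at t = 6.5 s; triangle areas 2.25 + 0.25 = 2.5 m
7–12 s: |½(1 + 6)(5)| = 17.5 m
12–18 s: v = 0 at t = 240/17 s; triangle areas 108/17 + 363/17 = 471/17 m
Total distance = 2489/34 m

2489/34 m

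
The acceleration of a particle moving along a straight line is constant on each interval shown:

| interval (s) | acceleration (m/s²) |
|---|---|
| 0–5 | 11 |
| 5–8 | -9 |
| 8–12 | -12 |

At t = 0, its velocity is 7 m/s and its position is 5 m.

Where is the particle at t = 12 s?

On each constant-a segment, Δv = aΔt and Δx = v₀Δt + ½aΔt²; chain segment to segment.
0–5 s: v starts 7 m/s; Δx = 7·5 + ½·11·5² = 172.5 m; v ends 62 m/s.
5–8 s: v starts 62 m/s; Δx = 62·3 + ½·-9·3² = 145.5 m; v ends 35 m/s.
8–12 s: v starts 35 m/s; Δx = 35·4 + ½·-12·4² = 44 m; v ends -13 m/s.
x(12) = 5 + Σ Δx = 367 m.

367 m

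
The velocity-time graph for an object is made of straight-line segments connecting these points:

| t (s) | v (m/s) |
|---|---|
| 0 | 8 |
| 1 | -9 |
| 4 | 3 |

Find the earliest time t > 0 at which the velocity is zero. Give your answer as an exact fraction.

t = 8/17 s

v changes sign on 0–1 s (from 8 to -9); the graph is linear there, so v = 0 at t = 0 + (-8)·(1 − 0)/(-9 − 8) = 8/17 s.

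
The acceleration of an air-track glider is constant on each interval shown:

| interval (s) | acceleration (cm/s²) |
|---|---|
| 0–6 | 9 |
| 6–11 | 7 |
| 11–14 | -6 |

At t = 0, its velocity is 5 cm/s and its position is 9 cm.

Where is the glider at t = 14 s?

838.5 cm

On each constant-a segment, Δv = aΔt and Δx = v₀Δt + ½aΔt²; chain segment to segment.
0–6 s: v starts 5 cm/s; Δx = 5·6 + ½·9·6² = 192 cm; v ends 59 cm/s.
6–11 s: v starts 59 cm/s; Δx = 59·5 + ½·7·5² = 382.5 cm; v ends 94 cm/s.
11–14 s: v starts 94 cm/s; Δx = 94·3 + ½·-6·3² = 255 cm; v ends 76 cm/s.
x(14) = 9 + Σ Δx = 838.5 cm.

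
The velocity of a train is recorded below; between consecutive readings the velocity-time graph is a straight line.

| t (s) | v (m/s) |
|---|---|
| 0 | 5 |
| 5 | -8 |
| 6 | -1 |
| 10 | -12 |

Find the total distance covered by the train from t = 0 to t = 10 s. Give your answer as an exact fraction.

Distance (not displacement) is the total path length: add the absolute areas under v-t.
0–5 s: v = 0 at t = 25/13 s; triangle areas 125/26 + 160/13 = 445/26 m
5–6 s: |½(-8 + -1)(1)| = 4.5 m
6–10 s: |½(-1 + -12)(4)| = 26 m
Total distance = 619/13 m

619/13 m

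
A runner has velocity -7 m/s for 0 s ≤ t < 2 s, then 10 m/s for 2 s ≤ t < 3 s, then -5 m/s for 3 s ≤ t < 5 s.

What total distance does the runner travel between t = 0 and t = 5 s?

34 m

Distance (not displacement) is the total path length: add the absolute areas under v-t.
0–2 s: |-7| × 2 = 14 m
2–3 s: |10| × 1 = 10 m
3–5 s: |-5| × 2 = 10 m
Total distance = 34 m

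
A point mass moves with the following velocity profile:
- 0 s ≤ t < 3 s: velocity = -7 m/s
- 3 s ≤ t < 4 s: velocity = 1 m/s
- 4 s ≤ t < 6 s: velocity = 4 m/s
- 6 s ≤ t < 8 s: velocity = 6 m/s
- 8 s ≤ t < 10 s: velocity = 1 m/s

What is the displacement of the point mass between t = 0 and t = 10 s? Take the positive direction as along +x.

2 m

Net displacement equals the area under the velocity-time graph (areas below the axis count negative).
0–3 s: -7 × 3 = -21 m
3–4 s: 1 × 1 = 1 m
4–6 s: 4 × 2 = 8 m
6–8 s: 6 × 2 = 12 m
8–10 s: 1 × 2 = 2 m
Net displacement = 2 m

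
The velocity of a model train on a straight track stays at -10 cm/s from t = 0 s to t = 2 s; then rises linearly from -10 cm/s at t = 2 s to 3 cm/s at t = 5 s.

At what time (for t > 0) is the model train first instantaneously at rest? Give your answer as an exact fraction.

t = 56/13 s

v changes sign on 2–5 s (from -10 to 3); the graph is linear there, so v = 0 at t = 2 + (10)·(5 − 2)/(3 − -10) = 56/13 s.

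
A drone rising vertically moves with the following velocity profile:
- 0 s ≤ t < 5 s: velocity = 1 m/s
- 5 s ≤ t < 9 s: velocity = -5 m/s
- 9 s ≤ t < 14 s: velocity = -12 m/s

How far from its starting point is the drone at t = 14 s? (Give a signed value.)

Displacement is the signed area under the v-t curve.
0–5 s: 1 × 5 = 5 m
5–9 s: -5 × 4 = -20 m
9–14 s: -12 × 5 = -60 m
Net displacement = -75 m

-75 m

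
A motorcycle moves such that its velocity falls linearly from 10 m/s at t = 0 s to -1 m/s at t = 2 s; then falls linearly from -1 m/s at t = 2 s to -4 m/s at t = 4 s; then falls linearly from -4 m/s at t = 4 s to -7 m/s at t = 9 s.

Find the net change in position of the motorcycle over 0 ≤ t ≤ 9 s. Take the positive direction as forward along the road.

Displacement is the signed area under the v-t curve.
0–2 s: ½(10 + -1)(2) = 9 m
2–4 s: ½(-1 + -4)(2) = -5 m
4–9 s: ½(-4 + -7)(5) = -27.5 m
Net displacement = -23.5 m

-23.5 m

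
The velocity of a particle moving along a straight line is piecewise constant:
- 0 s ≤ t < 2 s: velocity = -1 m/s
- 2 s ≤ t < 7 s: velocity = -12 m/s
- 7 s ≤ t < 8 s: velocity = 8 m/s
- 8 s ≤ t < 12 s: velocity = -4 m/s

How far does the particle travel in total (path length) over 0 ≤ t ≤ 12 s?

Distance (not displacement) is the total path length: add the absolute areas under v-t.
0–2 s: |-1| × 2 = 2 m
2–7 s: |-12| × 5 = 60 m
7–8 s: |8| × 1 = 8 m
8–12 s: |-4| × 4 = 16 m
Total distance = 86 m

86 m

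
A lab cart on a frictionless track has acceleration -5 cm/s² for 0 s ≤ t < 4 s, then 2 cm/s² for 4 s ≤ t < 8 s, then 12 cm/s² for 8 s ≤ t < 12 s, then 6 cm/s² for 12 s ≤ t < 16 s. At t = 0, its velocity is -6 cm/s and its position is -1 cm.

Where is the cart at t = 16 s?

39 cm

On each constant-a segment, Δv = aΔt and Δx = v₀Δt + ½aΔt²; chain segment to segment.
0–4 s: v starts -6 cm/s; Δx = -6·4 + ½·-5·4² = -64 cm; v ends -26 cm/s.
4–8 s: v starts -26 cm/s; Δx = -26·4 + ½·2·4² = -88 cm; v ends -18 cm/s.
8–12 s: v starts -18 cm/s; Δx = -18·4 + ½·12·4² = 24 cm; v ends 30 cm/s.
12–16 s: v starts 30 cm/s; Δx = 30·4 + ½·6·4² = 168 cm; v ends 54 cm/s.
x(16) = -1 + Σ Δx = 39 cm.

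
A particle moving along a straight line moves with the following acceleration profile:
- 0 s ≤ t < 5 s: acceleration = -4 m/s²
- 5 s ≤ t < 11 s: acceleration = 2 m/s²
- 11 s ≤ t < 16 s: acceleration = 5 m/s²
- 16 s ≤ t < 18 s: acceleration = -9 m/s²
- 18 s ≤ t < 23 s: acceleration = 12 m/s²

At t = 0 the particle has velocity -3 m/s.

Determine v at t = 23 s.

Δv equals the area under the a-t graph; then v = v₀ + Δv.
0–5 s: -4 × 5 = -20 m/s
5–11 s: 2 × 6 = 12 m/s
11–16 s: 5 × 5 = 25 m/s
16–18 s: -9 × 2 = -18 m/s
18–23 s: 12 × 5 = 60 m/s
Δv = 59 m/s, so v(23) = -3 + (59) = 56 m/s.

56 m/s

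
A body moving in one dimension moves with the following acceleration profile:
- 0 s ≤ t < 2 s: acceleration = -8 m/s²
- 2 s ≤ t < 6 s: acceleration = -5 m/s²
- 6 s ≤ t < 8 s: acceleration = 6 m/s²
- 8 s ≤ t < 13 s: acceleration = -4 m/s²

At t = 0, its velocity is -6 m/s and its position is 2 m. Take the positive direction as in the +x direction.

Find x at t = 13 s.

-426 m

On each constant-a segment, Δv = aΔt and Δx = v₀Δt + ½aΔt²; chain segment to segment.
0–2 s: v starts -6 m/s; Δx = -6·2 + ½·-8·2² = -28 m; v ends -22 m/s.
2–6 s: v starts -22 m/s; Δx = -22·4 + ½·-5·4² = -128 m; v ends -42 m/s.
6–8 s: v starts -42 m/s; Δx = -42·2 + ½·6·2² = -72 m; v ends -30 m/s.
8–13 s: v starts -30 m/s; Δx = -30·5 + ½·-4·5² = -200 m; v ends -50 m/s.
x(13) = 2 + Σ Δx = -426 m.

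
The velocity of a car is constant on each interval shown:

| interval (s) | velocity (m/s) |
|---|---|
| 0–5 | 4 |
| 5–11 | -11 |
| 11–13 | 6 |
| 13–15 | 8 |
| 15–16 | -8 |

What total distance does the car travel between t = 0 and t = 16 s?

122 m

Total distance travelled is ∫|v| dt — sum the magnitudes of each area piece.
0–5 s: |4| × 5 = 20 m
5–11 s: |-11| × 6 = 66 m
11–13 s: |6| × 2 = 12 m
13–15 s: |8| × 2 = 16 m
15–16 s: |-8| × 1 = 8 m
Total distance = 122 m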